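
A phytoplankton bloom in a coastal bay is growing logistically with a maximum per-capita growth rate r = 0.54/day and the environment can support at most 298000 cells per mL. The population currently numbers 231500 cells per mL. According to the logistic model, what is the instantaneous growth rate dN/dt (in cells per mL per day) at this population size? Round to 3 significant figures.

dN/dt = rN(1 − N/K) = 0.54 × 231500 × (1 − 231500/298000).
1 − 231500/298000 = 0.22315; dN/dt = 0.54 × 231500 × 0.22315 = 27897.

27900 cells per mL per day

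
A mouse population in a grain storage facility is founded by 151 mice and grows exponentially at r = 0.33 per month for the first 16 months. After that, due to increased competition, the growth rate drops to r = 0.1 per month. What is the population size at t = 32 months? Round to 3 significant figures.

147000 mice

Phase 1: N(16) = 151·e^(0.33×16) = 151·e^5.28 = 29651.9.
Phase 2 runs for 32 − 16 = 16 months at r = 0.1.
N(32) = 29651.9·e^(0.1×16) = 29651.9·e^1.6 = 146867.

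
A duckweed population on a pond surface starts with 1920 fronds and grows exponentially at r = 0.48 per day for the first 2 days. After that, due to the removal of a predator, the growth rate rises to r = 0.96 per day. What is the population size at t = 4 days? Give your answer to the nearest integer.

34203 fronds

Phase 1: N(2) = 1920·e^(0.48×2) = 1920·e^0.96 = 5014.46.
Phase 2 runs for 4 − 2 = 2 days at r = 0.96.
N(4) = 5014.46·e^(0.96×2) = 5014.46·e^1.92 = 34203.4.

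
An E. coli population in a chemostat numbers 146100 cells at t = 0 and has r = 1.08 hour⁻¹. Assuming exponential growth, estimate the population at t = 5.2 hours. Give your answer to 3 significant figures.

40100000 cells

N(t) = N₀·e^(rt) = 146100 × e^(1.08×5.2) = 146100 × e^5.616.
e^5.616 ≈ 274.79, so N ≈ 146100 × 274.79 = 4.014653×10^7.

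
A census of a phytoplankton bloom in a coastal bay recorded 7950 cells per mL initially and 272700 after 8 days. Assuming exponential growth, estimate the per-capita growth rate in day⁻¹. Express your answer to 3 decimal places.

From N(t) = N₀·e^(rt): e^(r·8) = 272700/7950 = 34.302.
r·8 = ln(34.302) = 3.5352, so r = 3.5352/8 = 0.4419.

0.442 per day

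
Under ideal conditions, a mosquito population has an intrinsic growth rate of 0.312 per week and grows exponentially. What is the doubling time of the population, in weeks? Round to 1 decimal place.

Doubling time t_d = ln(2)/r = 0.6931/0.312 = 2.2216.

2.2 weeks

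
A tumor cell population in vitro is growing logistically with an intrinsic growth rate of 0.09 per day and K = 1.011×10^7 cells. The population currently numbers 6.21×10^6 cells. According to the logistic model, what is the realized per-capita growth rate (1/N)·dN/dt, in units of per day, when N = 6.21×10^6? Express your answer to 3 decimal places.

(1/N)·dN/dt = r(1 − N/K) = 0.09 × (1 − 6.21×10^6/1.011×10^7).
= 0.09 × 0.38576 = 0.034718.

0.035 per day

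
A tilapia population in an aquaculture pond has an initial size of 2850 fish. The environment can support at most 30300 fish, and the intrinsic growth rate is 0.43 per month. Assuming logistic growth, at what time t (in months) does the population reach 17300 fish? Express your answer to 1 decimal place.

A = (K − N₀)/N₀ = (30300 − 2850)/2850 = 9.6316.
Solve 30300/(1 + 9.6316·e^(−0.43t)) = 17300: 1 + 9.6316·e^(−0.43t) = 1.7514, so e^(−0.43t) = 0.0780189.
−0.43·t = ln(0.0780189) = -2.5508, so t = 2.5508/0.43 = 5.9321.

5.9 months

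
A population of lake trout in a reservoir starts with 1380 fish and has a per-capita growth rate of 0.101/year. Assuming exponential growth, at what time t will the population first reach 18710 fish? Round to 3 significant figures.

25.8 years

Set N₀·e^(rt) = 18710: e^(0.101·t) = 18710/1380 = 13.558.
0.101·t = ln(13.558) = 2.607, so t = 2.607/0.101 = 25.812.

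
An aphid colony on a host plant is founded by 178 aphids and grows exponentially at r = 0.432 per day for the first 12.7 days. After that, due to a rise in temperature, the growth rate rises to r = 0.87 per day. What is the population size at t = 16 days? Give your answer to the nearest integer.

758565 aphids

Phase 1: N(12.7) = 178·e^(0.432×12.7) = 178·e^5.486 = 42966.8.
Phase 2 runs for 16 − 12.7 = 3.3 days at r = 0.87.
N(16) = 42966.8·e^(0.87×3.3) = 42966.8·e^2.871 = 758565.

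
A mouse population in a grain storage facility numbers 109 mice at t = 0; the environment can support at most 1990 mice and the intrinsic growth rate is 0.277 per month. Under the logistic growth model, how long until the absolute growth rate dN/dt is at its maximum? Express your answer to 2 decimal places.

10.28 months

Logistic growth is fastest at N = K/2 = 995.
A = (K − N₀)/N₀ = 17.257. Set K/(1 + A·e^(−rt)) = K/2 → A·e^(−rt) = 1.
e^(−0.277t) = 1/17.257 = 0.0579479, so t = ln(17.257)/0.277 = 2.8482/0.277 = 10.282.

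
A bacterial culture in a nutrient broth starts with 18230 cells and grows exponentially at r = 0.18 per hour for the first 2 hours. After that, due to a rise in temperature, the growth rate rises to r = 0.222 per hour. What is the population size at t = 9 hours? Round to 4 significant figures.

Phase 1: N(2) = 18230·e^(0.18×2) = 18230·e^0.36 = 26129.6.
Phase 2 runs for 9 − 2 = 7 hours at r = 0.222.
N(9) = 26129.6·e^(0.222×7) = 26129.6·e^1.554 = 123602.

123600 cells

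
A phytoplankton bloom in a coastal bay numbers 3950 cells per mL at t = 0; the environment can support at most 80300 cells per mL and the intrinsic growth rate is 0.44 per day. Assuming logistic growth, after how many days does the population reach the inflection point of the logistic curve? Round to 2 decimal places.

Logistic growth is fastest at N = K/2 = 40150.
A = (K − N₀)/N₀ = 19.329. Set K/(1 + A·e^(−rt)) = K/2 → A·e^(−rt) = 1.
e^(−0.44t) = 1/19.329 = 0.0517354, so t = ln(19.329)/0.44 = 2.9616/0.44 = 6.7309.

6.73 days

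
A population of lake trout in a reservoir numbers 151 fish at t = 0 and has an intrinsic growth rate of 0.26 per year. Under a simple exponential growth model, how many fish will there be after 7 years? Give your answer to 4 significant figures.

932.0 fish

N(t) = N₀·e^(rt) = 151 × e^(0.26×7) = 151 × e^1.82.
e^1.82 ≈ 6.1719, so N ≈ 151 × 6.1719 = 931.951.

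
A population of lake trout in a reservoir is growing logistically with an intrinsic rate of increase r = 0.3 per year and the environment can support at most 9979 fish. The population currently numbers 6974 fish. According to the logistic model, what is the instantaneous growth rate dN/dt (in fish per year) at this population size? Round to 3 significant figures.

630 fish per year

dN/dt = rN(1 − N/K) = 0.3 × 6974 × (1 − 6974/9979).
1 − 6974/9979 = 0.30113; dN/dt = 0.3 × 6974 × 0.30113 = 630.03.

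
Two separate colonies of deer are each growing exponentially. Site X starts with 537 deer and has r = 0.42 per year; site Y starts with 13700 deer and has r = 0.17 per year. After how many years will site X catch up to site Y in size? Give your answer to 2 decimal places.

12.96 years

Set 537·e^(0.42t) = 13700·e^(0.17t).
e^((0.42 − 0.17)t) = 13700/537 → e^(0.25·t) = 25.512.
0.25·t = ln(25.512) = 3.2392, so t = 3.2392/0.25 = 12.957.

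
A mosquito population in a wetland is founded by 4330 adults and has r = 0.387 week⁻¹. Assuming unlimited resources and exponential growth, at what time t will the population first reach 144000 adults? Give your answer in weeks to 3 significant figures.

9.05 weeks

Set N₀·e^(rt) = 144000: e^(0.387·t) = 144000/4330 = 33.256.
0.387·t = ln(33.256) = 3.5042, so t = 3.5042/0.387 = 9.0549.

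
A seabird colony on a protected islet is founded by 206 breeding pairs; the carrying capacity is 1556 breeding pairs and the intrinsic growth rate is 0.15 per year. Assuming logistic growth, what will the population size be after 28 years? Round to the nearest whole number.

1417 breeding pairs

A = (K − N₀)/N₀ = (1556 − 206)/206 = 6.5534.
N(t) = K/(1 + A·e^(−rt)) = 1556/(1 + 6.5534×e^(−0.15×28)).
e^(−4.2) = 0.014996; denominator = 1 + 6.5534×0.014996 = 1.0983.
N = 1556/1.0983 = 1416.77.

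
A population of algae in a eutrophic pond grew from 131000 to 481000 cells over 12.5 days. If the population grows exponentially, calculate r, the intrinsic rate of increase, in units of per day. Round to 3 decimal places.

0.104 per day

From N(t) = N₀·e^(rt): e^(r·12.5) = 481000/131000 = 3.6718.
r·12.5 = ln(3.6718) = 1.3007, so r = 1.3007/12.5 = 0.10405.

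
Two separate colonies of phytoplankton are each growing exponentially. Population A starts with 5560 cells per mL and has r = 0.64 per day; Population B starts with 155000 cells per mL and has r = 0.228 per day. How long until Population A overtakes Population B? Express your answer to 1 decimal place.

8.1 days

Set 5560·e^(0.64t) = 155000·e^(0.228t).
e^((0.64 − 0.228)t) = 155000/5560 → e^(0.412·t) = 27.878.
0.412·t = ln(27.878) = 3.3278, so t = 3.3278/0.412 = 8.0773.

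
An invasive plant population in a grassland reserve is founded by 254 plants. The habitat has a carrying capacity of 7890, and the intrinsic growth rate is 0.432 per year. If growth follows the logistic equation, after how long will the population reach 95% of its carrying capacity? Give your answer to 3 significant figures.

14.7 years

A = (K − N₀)/N₀ = (7890 − 254)/254 = 30.063.
Solve 7890/(1 + 30.063·e^(−0.432t)) = 7495.5: 1 + 30.063·e^(−0.432t) = 1.0526, so e^(−0.432t) = 0.00175071.
−0.432·t = ln(0.00175071) = -6.3477, so t = 6.3477/0.432 = 14.694.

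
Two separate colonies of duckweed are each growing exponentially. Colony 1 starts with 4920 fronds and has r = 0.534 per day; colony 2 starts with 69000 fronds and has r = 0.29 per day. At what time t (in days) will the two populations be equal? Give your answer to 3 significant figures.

Set 4920·e^(0.534t) = 69000·e^(0.29t).
e^((0.534 − 0.29)t) = 69000/4920 → e^(0.244·t) = 14.024.
0.244·t = ln(14.024) = 2.6408, so t = 2.6408/0.244 = 10.823.

10.8 days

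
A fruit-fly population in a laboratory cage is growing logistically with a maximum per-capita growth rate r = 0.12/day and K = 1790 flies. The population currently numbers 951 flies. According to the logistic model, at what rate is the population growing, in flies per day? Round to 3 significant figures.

53.5 flies per day

dN/dt = rN(1 − N/K) = 0.12 × 951 × (1 − 951/1790).
1 − 951/1790 = 0.46872; dN/dt = 0.12 × 951 × 0.46872 = 53.49.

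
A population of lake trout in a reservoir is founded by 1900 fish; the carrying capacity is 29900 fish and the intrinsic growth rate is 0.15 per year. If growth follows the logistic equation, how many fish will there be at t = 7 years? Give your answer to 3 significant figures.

4860 fish

A = (K − N₀)/N₀ = (29900 − 1900)/1900 = 14.737.
N(t) = K/(1 + A·e^(−rt)) = 29900/(1 + 14.737×e^(−0.15×7)).
e^(−1.05) = 0.34994; denominator = 1 + 14.737×0.34994 = 6.157.
N = 29900/6.157 = 4856.28.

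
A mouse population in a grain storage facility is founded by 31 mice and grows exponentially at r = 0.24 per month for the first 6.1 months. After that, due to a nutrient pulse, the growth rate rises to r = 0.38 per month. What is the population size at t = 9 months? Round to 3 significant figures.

403 mice

Phase 1: N(6.1) = 31·e^(0.24×6.1) = 31·e^1.464 = 134.02.
Phase 2 runs for 9 − 6.1 = 2.9 months at r = 0.38.
N(9) = 134.02·e^(0.38×2.9) = 134.02·e^1.102 = 403.424.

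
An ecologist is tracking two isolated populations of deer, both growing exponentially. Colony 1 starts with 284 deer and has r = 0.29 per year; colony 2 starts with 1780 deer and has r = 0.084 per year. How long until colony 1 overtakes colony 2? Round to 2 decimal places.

8.91 years

Set 284·e^(0.29t) = 1780·e^(0.084t).
e^((0.29 − 0.084)t) = 1780/284 → e^(0.206·t) = 6.2676.
0.206·t = ln(6.2676) = 1.8354, so t = 1.8354/0.206 = 8.9097.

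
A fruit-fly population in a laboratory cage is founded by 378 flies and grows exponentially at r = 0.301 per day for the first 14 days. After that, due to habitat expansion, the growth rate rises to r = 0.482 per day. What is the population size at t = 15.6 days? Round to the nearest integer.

Phase 1: N(14) = 378·e^(0.301×14) = 378·e^4.214 = 25562.8.
Phase 2 runs for 15.6 − 14 = 1.6 days at r = 0.482.
N(15.6) = 25562.8·e^(0.482×1.6) = 25562.8·e^0.7712 = 55276.

55276 flies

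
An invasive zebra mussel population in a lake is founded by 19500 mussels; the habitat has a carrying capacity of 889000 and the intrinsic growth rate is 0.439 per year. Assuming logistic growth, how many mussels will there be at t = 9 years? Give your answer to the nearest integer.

A = (K − N₀)/N₀ = (889000 − 19500)/19500 = 44.59.
N(t) = K/(1 + A·e^(−rt)) = 889000/(1 + 44.59×e^(−0.439×9)).
e^(−3.951) = 0.019235; denominator = 1 + 44.59×0.019235 = 1.8577.
N = 889000/1.8577 = 478548.

478548 mussels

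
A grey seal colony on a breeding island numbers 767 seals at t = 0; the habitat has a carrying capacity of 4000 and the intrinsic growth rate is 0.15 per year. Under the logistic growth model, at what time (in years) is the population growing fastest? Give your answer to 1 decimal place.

9.6 years

Logistic growth is fastest at N = K/2 = 2000.
A = (K − N₀)/N₀ = 4.2151. Set K/(1 + A·e^(−rt)) = K/2 → A·e^(−rt) = 1.
e^(−0.15t) = 1/4.2151 = 0.237241, so t = ln(4.2151)/0.15 = 1.4387/0.15 = 9.5912.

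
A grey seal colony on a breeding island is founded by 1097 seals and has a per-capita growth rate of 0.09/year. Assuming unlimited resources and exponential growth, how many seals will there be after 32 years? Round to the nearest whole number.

19542 seals

N(t) = N₀·e^(rt) = 1097 × e^(0.09×32) = 1097 × e^2.88.
e^2.88 ≈ 17.814, so N ≈ 1097 × 17.814 = 19542.3.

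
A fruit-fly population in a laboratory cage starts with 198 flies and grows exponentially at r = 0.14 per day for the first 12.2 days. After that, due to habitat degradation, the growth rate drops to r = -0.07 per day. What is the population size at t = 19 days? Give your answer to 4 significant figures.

678.8 flies

Phase 1: N(12.2) = 198·e^(0.14×12.2) = 198·e^1.708 = 1092.55.
Phase 2 runs for 19 − 12.2 = 6.8 days at r = -0.07.
N(19) = 1092.55·e^(-0.07×6.8) = 1092.55·e^-0.476 = 678.76.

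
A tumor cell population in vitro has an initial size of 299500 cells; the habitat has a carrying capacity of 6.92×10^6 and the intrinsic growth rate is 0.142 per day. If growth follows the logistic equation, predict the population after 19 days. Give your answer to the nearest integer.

2780720 cells

A = (K − N₀)/N₀ = (6.92×10^6 − 299500)/299500 = 22.105.
N(t) = K/(1 + A·e^(−rt)) = 6.92×10^6/(1 + 22.105×e^(−0.142×19)).
e^(−2.698) = 0.06734; denominator = 1 + 22.105×0.06734 = 2.4886.
N = 6.92×10^6/2.4886 = 2.78072×10^6.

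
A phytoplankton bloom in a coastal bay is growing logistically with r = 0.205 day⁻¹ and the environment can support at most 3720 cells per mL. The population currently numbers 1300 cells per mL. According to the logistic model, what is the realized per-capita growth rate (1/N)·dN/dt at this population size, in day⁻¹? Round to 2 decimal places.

(1/N)·dN/dt = r(1 − N/K) = 0.205 × (1 − 1300/3720).
= 0.205 × 0.65054 = 0.13336.

0.13 per day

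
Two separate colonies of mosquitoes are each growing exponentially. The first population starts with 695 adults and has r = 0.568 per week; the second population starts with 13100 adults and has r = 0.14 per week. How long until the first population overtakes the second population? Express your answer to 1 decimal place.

Set 695·e^(0.568t) = 13100·e^(0.14t).
e^((0.568 − 0.14)t) = 13100/695 → e^(0.428·t) = 18.849.
0.428·t = ln(18.849) = 2.9365, so t = 2.9365/0.428 = 6.8609.

6.9 weeks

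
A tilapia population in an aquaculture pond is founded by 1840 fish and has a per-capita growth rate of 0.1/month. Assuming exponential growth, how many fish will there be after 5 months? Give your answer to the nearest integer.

3034 fish

N(t) = N₀·e^(rt) = 1840 × e^(0.1×5) = 1840 × e^0.5.
e^0.5 ≈ 1.6487, so N ≈ 1840 × 1.6487 = 3033.65.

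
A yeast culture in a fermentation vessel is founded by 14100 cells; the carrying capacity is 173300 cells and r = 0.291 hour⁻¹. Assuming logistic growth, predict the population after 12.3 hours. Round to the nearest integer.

A = (K − N₀)/N₀ = (173300 − 14100)/14100 = 11.291.
N(t) = K/(1 + A·e^(−rt)) = 173300/(1 + 11.291×e^(−0.291×12.3)).
e^(−3.579) = 0.027895; denominator = 1 + 11.291×0.027895 = 1.315.
N = 173300/1.315 = 131791.

131791 cells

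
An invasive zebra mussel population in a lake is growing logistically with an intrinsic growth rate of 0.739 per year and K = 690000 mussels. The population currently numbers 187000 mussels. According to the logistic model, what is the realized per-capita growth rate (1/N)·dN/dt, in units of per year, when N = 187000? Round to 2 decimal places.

0.54 per year

(1/N)·dN/dt = r(1 − N/K) = 0.739 × (1 − 187000/690000).
= 0.739 × 0.72899 = 0.53872.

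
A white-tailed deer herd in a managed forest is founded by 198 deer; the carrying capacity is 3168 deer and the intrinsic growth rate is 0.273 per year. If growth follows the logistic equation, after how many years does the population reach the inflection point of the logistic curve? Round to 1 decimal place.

Logistic growth is fastest at N = K/2 = 1584.
A = (K − N₀)/N₀ = 15. Set K/(1 + A·e^(−rt)) = K/2 → A·e^(−rt) = 1.
e^(−0.273t) = 1/15 = 0.0666667, so t = ln(15)/0.273 = 2.7081/0.273 = 9.9196.

9.9 years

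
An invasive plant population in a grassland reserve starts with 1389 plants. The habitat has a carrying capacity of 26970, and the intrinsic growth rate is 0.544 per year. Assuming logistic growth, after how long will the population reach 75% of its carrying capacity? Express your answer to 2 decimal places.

A = (K − N₀)/N₀ = (26970 − 1389)/1389 = 18.417.
Solve 26970/(1 + 18.417·e^(−0.544t)) = 20227.5: 1 + 18.417·e^(−0.544t) = 1.3333, so e^(−0.544t) = 0.0180994.
−0.544·t = ln(0.0180994) = -4.0119, so t = 4.0119/0.544 = 7.3748.

7.37 years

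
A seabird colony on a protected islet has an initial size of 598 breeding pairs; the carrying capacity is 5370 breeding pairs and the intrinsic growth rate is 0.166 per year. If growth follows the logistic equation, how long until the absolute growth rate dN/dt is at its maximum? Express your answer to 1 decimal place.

Logistic growth is fastest at N = K/2 = 2685.
A = (K − N₀)/N₀ = 7.9799. Set K/(1 + A·e^(−rt)) = K/2 → A·e^(−rt) = 1.
e^(−0.166t) = 1/7.9799 = 0.125314, so t = ln(7.9799)/0.166 = 2.0769/0.166 = 12.512.

12.5 years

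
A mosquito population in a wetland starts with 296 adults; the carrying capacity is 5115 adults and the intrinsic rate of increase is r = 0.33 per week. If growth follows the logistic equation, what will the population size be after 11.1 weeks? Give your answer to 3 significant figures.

3610 adults

A = (K − N₀)/N₀ = (5115 − 296)/296 = 16.28.
N(t) = K/(1 + A·e^(−rt)) = 5115/(1 + 16.28×e^(−0.33×11.1)).
e^(−3.663) = 0.025655; denominator = 1 + 16.28×0.025655 = 1.4177.
N = 5115/1.4177 = 3608.01.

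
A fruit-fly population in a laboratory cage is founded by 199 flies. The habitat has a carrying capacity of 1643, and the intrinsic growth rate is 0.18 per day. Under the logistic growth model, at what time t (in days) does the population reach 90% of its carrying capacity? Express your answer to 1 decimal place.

23.2 days

A = (K − N₀)/N₀ = (1643 − 199)/199 = 7.2563.
Solve 1643/(1 + 7.2563·e^(−0.18t)) = 1478.7: 1 + 7.2563·e^(−0.18t) = 1.1111, so e^(−0.18t) = 0.0153124.
−0.18·t = ln(0.0153124) = -4.1791, so t = 4.1791/0.18 = 23.217.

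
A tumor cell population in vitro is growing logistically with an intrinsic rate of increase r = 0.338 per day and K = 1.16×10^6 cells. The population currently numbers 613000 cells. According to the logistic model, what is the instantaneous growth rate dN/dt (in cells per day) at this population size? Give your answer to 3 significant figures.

97700 cells per day

dN/dt = rN(1 − N/K) = 0.338 × 613000 × (1 − 613000/1.16×10^6).
1 − 613000/1.16×10^6 = 0.47155; dN/dt = 0.338 × 613000 × 0.47155 = 97703.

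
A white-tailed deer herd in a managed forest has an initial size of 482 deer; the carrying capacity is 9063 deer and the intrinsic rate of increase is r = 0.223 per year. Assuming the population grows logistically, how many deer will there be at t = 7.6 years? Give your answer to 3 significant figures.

A = (K − N₀)/N₀ = (9063 − 482)/482 = 17.803.
N(t) = K/(1 + A·e^(−rt)) = 9063/(1 + 17.803×e^(−0.223×7.6)).
e^(−1.695) = 0.18364; denominator = 1 + 17.803×0.18364 = 4.2693.
N = 9063/4.2693 = 2122.85.

2120 deer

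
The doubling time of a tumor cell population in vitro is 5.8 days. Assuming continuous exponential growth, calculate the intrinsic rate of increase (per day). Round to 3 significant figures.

r = ln(2)/t_d = 0.6931/5.8 = 0.11951.

0.120 per day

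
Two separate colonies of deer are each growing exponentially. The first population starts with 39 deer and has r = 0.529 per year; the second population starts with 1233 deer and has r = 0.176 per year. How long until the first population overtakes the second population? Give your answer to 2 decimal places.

9.78 years

Set 39·e^(0.529t) = 1233·e^(0.176t).
e^((0.529 − 0.176)t) = 1233/39 → e^(0.353·t) = 31.615.
0.353·t = ln(31.615) = 3.4536, so t = 3.4536/0.353 = 9.7837.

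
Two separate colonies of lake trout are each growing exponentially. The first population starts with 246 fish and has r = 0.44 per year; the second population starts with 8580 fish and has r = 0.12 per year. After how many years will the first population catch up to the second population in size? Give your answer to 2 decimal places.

11.10 years

Set 246·e^(0.44t) = 8580·e^(0.12t).
e^((0.44 − 0.12)t) = 8580/246 → e^(0.32·t) = 34.878.
0.32·t = ln(34.878) = 3.5519, so t = 3.5519/0.32 = 11.1.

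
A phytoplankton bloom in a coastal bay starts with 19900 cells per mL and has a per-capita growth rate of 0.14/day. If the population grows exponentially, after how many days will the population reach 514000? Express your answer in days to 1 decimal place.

23.2 days

Set N₀·e^(rt) = 514000: e^(0.14·t) = 514000/19900 = 25.829.
0.14·t = ln(25.829) = 3.2515, so t = 3.2515/0.14 = 23.225.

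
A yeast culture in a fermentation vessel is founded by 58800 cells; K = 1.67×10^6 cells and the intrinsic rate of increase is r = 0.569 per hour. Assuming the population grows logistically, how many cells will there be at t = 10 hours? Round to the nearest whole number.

1528457 cells

A = (K − N₀)/N₀ = (1.67×10^6 − 58800)/58800 = 27.401.
N(t) = K/(1 + A·e^(−rt)) = 1.67×10^6/(1 + 27.401×e^(−0.569×10)).
e^(−5.69) = 0.0033796; denominator = 1 + 27.401×0.0033796 = 1.0926.
N = 1.67×10^6/1.0926 = 1.528457×10^6.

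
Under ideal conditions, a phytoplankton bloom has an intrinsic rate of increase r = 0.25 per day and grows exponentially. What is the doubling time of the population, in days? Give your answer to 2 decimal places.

2.77 days

Doubling time t_d = ln(2)/r = 0.6931/0.25 = 2.7726.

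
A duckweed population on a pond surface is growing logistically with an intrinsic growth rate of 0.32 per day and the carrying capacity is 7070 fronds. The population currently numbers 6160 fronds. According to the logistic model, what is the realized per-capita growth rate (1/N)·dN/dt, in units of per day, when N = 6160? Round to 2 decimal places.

0.04 per day

(1/N)·dN/dt = r(1 − N/K) = 0.32 × (1 − 6160/7070).
= 0.32 × 0.12871 = 0.041188.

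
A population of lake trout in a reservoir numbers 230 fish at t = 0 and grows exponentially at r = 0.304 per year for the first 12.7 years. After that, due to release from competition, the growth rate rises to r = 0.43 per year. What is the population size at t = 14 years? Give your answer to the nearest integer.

Phase 1: N(12.7) = 230·e^(0.304×12.7) = 230·e^3.861 = 10925.8.
Phase 2 runs for 14 − 12.7 = 1.3 years at r = 0.43.
N(14) = 10925.8·e^(0.43×1.3) = 10925.8·e^0.559 = 19108.3.

19108 fish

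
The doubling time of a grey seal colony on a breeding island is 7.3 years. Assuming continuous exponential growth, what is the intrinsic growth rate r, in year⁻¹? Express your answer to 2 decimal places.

r = ln(2)/t_d = 0.6931/7.3 = 0.094952.

0.09 per year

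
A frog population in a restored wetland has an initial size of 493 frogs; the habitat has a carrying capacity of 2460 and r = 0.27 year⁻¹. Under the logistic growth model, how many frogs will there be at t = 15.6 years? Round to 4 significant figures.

A = (K − N₀)/N₀ = (2460 − 493)/493 = 3.9899.
N(t) = K/(1 + A·e^(−rt)) = 2460/(1 + 3.9899×e^(−0.27×15.6)).
e^(−4.212) = 0.014817; denominator = 1 + 3.9899×0.014817 = 1.0591.
N = 2460/1.0591 = 2322.69.

2323 frogs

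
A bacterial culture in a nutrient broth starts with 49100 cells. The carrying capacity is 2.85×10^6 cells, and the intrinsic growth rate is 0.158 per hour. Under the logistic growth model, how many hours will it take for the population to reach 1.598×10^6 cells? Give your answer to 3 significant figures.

27.1 hours

A = (K − N₀)/N₀ = (2.85×10^6 − 49100)/49100 = 57.045.
Solve 2.85×10^6/(1 + 57.045·e^(−0.158t)) = 1.598×10^6: 1 + 57.045·e^(−0.158t) = 1.7835, so e^(−0.158t) = 0.0137345.
−0.158·t = ln(0.0137345) = -4.2878, so t = 4.2878/0.158 = 27.138.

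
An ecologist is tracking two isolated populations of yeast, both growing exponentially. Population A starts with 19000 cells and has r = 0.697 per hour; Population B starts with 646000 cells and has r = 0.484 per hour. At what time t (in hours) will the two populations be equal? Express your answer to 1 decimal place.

16.6 hours

Set 19000·e^(0.697t) = 646000·e^(0.484t).
e^((0.697 − 0.484)t) = 646000/19000 → e^(0.213·t) = 34.
0.213·t = ln(34) = 3.5264, so t = 3.5264/0.213 = 16.556.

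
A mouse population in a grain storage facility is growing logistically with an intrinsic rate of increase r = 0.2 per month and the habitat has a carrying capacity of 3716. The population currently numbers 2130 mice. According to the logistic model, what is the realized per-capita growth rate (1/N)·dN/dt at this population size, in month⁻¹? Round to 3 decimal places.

(1/N)·dN/dt = r(1 − N/K) = 0.2 × (1 − 2130/3716).
= 0.2 × 0.4268 = 0.085361.

0.085 per month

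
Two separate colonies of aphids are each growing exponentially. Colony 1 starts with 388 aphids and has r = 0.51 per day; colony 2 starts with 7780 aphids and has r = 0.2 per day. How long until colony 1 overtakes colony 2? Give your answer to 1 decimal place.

Set 388·e^(0.51t) = 7780·e^(0.2t).
e^((0.51 − 0.2)t) = 7780/388 → e^(0.31·t) = 20.052.
0.31·t = ln(20.052) = 2.9983, so t = 2.9983/0.31 = 9.672.

9.7 days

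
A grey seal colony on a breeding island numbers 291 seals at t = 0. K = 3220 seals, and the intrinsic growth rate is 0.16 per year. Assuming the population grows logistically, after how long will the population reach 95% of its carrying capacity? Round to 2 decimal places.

A = (K − N₀)/N₀ = (3220 − 291)/291 = 10.065.
Solve 3220/(1 + 10.065·e^(−0.16t)) = 3059: 1 + 10.065·e^(−0.16t) = 1.0526, so e^(−0.16t) = 0.00522902.
−0.16·t = ln(0.00522902) = -5.2535, so t = 5.2535/0.16 = 32.835.

32.83 years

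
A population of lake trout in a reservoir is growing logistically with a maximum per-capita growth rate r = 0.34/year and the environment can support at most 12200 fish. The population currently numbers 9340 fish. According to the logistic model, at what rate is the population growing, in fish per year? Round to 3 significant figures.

744 fish per year

dN/dt = rN(1 − N/K) = 0.34 × 9340 × (1 − 9340/12200).
1 − 9340/12200 = 0.23443; dN/dt = 0.34 × 9340 × 0.23443 = 744.44.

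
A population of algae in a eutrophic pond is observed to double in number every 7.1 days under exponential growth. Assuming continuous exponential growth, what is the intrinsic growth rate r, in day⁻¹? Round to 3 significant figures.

0.0976 per day

r = ln(2)/t_d = 0.6931/7.1 = 0.097626.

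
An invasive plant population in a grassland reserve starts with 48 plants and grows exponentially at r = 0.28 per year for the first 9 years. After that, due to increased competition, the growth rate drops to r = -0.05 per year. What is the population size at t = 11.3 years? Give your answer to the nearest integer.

Phase 1: N(9) = 48·e^(0.28×9) = 48·e^2.52 = 596.573.
Phase 2 runs for 11.3 − 9 = 2.3 years at r = -0.05.
N(11.3) = 596.573·e^(-0.05×2.3) = 596.573·e^-0.115 = 531.765.

532 plants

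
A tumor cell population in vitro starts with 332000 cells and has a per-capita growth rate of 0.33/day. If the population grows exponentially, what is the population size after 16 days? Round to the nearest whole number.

N(t) = N₀·e^(rt) = 332000 × e^(0.33×16) = 332000 × e^5.28.
e^5.28 ≈ 196.37, so N ≈ 332000 × 196.37 = 6.51948×10^7.

65194799 cells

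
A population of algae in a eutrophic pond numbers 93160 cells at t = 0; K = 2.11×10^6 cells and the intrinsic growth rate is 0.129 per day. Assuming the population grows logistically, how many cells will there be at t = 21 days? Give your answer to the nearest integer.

A = (K − N₀)/N₀ = (2.11×10^6 − 93160)/93160 = 21.649.
N(t) = K/(1 + A·e^(−rt)) = 2.11×10^6/(1 + 21.649×e^(−0.129×21)).
e^(−2.709) = 0.066603; denominator = 1 + 21.649×0.066603 = 2.4419.
N = 2.11×10^6/2.4419 = 864078.

864078 cells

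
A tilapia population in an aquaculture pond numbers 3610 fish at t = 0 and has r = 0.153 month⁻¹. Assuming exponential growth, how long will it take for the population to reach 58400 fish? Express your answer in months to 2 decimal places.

18.19 months

Set N₀·e^(rt) = 58400: e^(0.153·t) = 58400/3610 = 16.177.
0.153·t = ln(16.177) = 2.7836, so t = 2.7836/0.153 = 18.194.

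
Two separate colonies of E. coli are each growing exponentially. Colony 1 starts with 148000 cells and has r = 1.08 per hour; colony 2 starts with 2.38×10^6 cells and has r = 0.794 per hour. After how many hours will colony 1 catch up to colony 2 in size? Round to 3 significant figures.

Set 148000·e^(1.08t) = 2.38×10^6·e^(0.794t).
e^((1.08 − 0.794)t) = 2.38×10^6/148000 → e^(0.286·t) = 16.081.
0.286·t = ln(16.081) = 2.7776, so t = 2.7776/0.286 = 9.712.

9.71 hours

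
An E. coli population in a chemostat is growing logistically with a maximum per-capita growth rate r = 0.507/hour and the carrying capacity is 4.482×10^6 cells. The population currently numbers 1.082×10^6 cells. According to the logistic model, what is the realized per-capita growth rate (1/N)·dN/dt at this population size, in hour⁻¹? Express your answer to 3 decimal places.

(1/N)·dN/dt = r(1 − N/K) = 0.507 × (1 − 1.082×10^6/4.482×10^6).
= 0.507 × 0.75859 = 0.38461.

0.385 per hour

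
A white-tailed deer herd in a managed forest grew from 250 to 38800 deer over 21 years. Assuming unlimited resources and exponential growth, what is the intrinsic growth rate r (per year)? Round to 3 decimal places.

0.240 per year

From N(t) = N₀·e^(rt): e^(r·21) = 38800/250 = 155.2.
r·21 = ln(155.2) = 5.0447, so r = 5.0447/21 = 0.24022.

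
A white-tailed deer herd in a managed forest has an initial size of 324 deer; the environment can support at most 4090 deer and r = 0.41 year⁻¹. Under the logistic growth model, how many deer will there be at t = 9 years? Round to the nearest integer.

A = (K − N₀)/N₀ = (4090 − 324)/324 = 11.623.
N(t) = K/(1 + A·e^(−rt)) = 4090/(1 + 11.623×e^(−0.41×9)).
e^(−3.69) = 0.024972; denominator = 1 + 11.623×0.024972 = 1.2903.
N = 4090/1.2903 = 3169.9.

3170 deer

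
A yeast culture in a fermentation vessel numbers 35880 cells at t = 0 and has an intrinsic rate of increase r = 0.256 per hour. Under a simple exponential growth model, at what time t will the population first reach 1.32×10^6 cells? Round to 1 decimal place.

Set N₀·e^(rt) = 1.32×10^6: e^(0.256·t) = 1.32×10^6/35880 = 36.789.
0.256·t = ln(36.789) = 3.6052, so t = 3.6052/0.256 = 14.083.

14.1 hours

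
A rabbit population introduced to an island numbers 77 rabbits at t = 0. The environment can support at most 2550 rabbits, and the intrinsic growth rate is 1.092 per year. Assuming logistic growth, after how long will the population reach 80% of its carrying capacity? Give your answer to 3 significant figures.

4.45 years

A = (K − N₀)/N₀ = (2550 − 77)/77 = 32.117.
Solve 2550/(1 + 32.117·e^(−1.092t)) = 2040: 1 + 32.117·e^(−1.092t) = 1.25, so e^(−1.092t) = 0.00778407.
−1.092·t = ln(0.00778407) = -4.8557, so t = 4.8557/1.092 = 4.4466.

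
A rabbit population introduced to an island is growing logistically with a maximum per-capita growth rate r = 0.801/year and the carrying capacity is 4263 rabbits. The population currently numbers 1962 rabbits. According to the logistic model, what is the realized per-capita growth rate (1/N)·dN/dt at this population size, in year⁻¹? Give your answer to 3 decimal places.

0.432 per year

(1/N)·dN/dt = r(1 − N/K) = 0.801 × (1 − 1962/4263).
= 0.801 × 0.53976 = 0.43235.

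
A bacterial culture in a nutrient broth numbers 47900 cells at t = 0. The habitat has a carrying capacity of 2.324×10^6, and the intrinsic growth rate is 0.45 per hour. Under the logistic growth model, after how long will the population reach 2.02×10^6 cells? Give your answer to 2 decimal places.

12.79 hours

A = (K − N₀)/N₀ = (2.324×10^6 − 47900)/47900 = 47.518.
Solve 2.324×10^6/(1 + 47.518·e^(−0.45t)) = 2.02×10^6: 1 + 47.518·e^(−0.45t) = 1.1505, so e^(−0.45t) = 0.00316713.
−0.45·t = ln(0.00316713) = -5.7549, so t = 5.7549/0.45 = 12.789.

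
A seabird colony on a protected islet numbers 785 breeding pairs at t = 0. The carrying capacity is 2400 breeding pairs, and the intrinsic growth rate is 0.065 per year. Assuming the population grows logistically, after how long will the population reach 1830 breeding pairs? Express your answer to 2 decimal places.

A = (K − N₀)/N₀ = (2400 − 785)/785 = 2.0573.
Solve 2400/(1 + 2.0573·e^(−0.065t)) = 1830: 1 + 2.0573·e^(−0.065t) = 1.3115, so e^(−0.065t) = 0.151398.
−0.065·t = ln(0.151398) = -1.8878, so t = 1.8878/0.065 = 29.044.

29.04 years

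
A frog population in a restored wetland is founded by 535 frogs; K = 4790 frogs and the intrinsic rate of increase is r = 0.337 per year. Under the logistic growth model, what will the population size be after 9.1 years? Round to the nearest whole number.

3495 frogs

A = (K − N₀)/N₀ = (4790 − 535)/535 = 7.9533.
N(t) = K/(1 + A·e^(−rt)) = 4790/(1 + 7.9533×e^(−0.337×9.1)).
e^(−3.067) = 0.046575; denominator = 1 + 7.9533×0.046575 = 1.3704.
N = 4790/1.3704 = 3495.28.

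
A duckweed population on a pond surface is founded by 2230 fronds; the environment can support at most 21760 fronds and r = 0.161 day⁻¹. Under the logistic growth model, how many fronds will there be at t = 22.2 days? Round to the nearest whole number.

17470 fronds

A = (K − N₀)/N₀ = (21760 − 2230)/2230 = 8.7578.
N(t) = K/(1 + A·e^(−rt)) = 21760/(1 + 8.7578×e^(−0.161×22.2)).
e^(−3.574) = 0.028038; denominator = 1 + 8.7578×0.028038 = 1.2456.
N = 21760/1.2456 = 17470.2.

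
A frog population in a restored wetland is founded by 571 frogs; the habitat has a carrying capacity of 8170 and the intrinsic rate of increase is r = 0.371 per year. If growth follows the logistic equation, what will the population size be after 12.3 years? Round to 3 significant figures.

A = (K − N₀)/N₀ = (8170 − 571)/571 = 13.308.
N(t) = K/(1 + A·e^(−rt)) = 8170/(1 + 13.308×e^(−0.371×12.3)).
e^(−4.563) = 0.010428; denominator = 1 + 13.308×0.010428 = 1.1388.
N = 8170/1.1388 = 7174.39.

7170 frogs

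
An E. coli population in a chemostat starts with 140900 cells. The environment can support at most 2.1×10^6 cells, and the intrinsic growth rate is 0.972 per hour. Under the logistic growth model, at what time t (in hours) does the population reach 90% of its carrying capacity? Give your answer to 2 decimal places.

A = (K − N₀)/N₀ = (2.1×10^6 − 140900)/140900 = 13.904.
Solve 2.1×10^6/(1 + 13.904·e^(−0.972t)) = 1.89×10^6: 1 + 13.904·e^(−0.972t) = 1.1111, so e^(−0.972t) = 0.0079912.
−0.972·t = ln(0.0079912) = -4.8294, so t = 4.8294/0.972 = 4.9685.

4.97 hours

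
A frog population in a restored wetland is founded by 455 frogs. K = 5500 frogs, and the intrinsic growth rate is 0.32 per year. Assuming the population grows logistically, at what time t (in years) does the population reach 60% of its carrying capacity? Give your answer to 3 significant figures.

8.79 years

A = (K − N₀)/N₀ = (5500 − 455)/455 = 11.088.
Solve 5500/(1 + 11.088·e^(−0.32t)) = 3300: 1 + 11.088·e^(−0.32t) = 1.6667, so e^(−0.32t) = 0.0601255.
−0.32·t = ln(0.0601255) = -2.8113, so t = 2.8113/0.32 = 8.7854.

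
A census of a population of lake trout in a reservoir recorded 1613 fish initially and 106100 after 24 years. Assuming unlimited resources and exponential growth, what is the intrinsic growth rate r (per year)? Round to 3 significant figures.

0.174 per year

From N(t) = N₀·e^(rt): e^(r·24) = 106100/1613 = 65.778.
r·24 = ln(65.778) = 4.1863, so r = 4.1863/24 = 0.17443.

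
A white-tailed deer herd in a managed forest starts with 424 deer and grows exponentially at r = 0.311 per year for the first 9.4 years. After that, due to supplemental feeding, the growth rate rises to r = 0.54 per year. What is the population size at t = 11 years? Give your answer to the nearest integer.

18716 deer

Phase 1: N(9.4) = 424·e^(0.311×9.4) = 424·e^2.923 = 7888.28.
Phase 2 runs for 11 − 9.4 = 1.6 years at r = 0.54.
N(11) = 7888.28·e^(0.54×1.6) = 7888.28·e^0.864 = 18716.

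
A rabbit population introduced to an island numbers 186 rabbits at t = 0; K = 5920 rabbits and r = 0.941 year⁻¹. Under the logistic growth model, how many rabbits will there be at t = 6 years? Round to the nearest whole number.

5339 rabbits

A = (K − N₀)/N₀ = (5920 − 186)/186 = 30.828.
N(t) = K/(1 + A·e^(−rt)) = 5920/(1 + 30.828×e^(−0.941×6)).
e^(−5.646) = 0.0035316; denominator = 1 + 30.828×0.0035316 = 1.1089.
N = 5920/1.1089 = 5338.76.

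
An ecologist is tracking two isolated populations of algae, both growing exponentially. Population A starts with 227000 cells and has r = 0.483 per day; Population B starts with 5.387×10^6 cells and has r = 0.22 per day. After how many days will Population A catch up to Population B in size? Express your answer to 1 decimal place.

12.0 days

Set 227000·e^(0.483t) = 5.387×10^6·e^(0.22t).
e^((0.483 − 0.22)t) = 5.387×10^6/227000 → e^(0.263·t) = 23.731.
0.263·t = ln(23.731) = 3.1668, so t = 3.1668/0.263 = 12.041.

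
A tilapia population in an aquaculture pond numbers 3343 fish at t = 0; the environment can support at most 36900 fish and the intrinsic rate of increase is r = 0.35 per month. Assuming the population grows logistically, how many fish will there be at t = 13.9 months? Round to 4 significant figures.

A = (K − N₀)/N₀ = (36900 − 3343)/3343 = 10.038.
N(t) = K/(1 + A·e^(−rt)) = 36900/(1 + 10.038×e^(−0.35×13.9)).
e^(−4.865) = 0.0077118; denominator = 1 + 10.038×0.0077118 = 1.0774.
N = 36900/1.0774 = 34248.8.

34250 fish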